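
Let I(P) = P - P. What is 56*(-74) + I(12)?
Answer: -4144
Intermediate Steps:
I(P) = 0
56*(-74) + I(12) = 56*(-74) + 0 = -4144 + 0 = -4144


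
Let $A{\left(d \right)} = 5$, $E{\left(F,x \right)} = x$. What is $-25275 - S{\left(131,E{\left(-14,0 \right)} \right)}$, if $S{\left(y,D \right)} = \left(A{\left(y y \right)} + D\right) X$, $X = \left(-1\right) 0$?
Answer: $-25275$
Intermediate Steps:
$X = 0$
$S{\left(y,D \right)} = 0$ ($S{\left(y,D \right)} = \left(5 + D\right) 0 = 0$)
$-25275 - S{\left(131,E{\left(-14,0 \right)} \right)} = -25275 - 0 = -25275 + 0 = -25275$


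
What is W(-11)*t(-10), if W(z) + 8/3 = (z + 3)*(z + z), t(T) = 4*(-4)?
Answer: -8320/3 ≈ -2773.3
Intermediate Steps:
t(T) = -16
W(z) = -8/3 + 2*z*(3 + z) (W(z) = -8/3 + (z + 3)*(z + z) = -8/3 + (3 + z)*(2*z) = -8/3 + 2*z*(3 + z))
W(-11)*t(-10) = (-8/3 + 2*(-11)² + 6*(-11))*(-16) = (-8/3 + 2*121 - 66)*(-16) = (-8/3 + 242 - 66)*(-16) = (520/3)*(-16) = -8320/3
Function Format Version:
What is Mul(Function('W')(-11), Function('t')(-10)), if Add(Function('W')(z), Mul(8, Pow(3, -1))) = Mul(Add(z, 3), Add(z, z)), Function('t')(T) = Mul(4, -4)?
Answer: Rational(-8320, 3) ≈ -2773.3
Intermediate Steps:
Function('t')(T) = -16
Function('W')(z) = Add(Rational(-8, 3), Mul(2, z, Add(3, z))) (Function('W')(z) = Add(Rational(-8, 3), Mul(Add(z, 3), Add(z, z))) = Add(Rational(-8, 3), Mul(Add(3, z), Mul(2, z))) = Add(Rational(-8, 3), Mul(2, z, Add(3, z))))
Mul(Function('W')(-11), Function('t')(-10)) = Mul(Add(Rational(-8, 3), Mul(2, Pow(-11, 2)), Mul(6, -11)), -16) = Mul(Add(Rational(-8, 3), Mul(2, 121), -66), -16) = Mul(Add(Rational(-8, 3), 242, -66), -16) = Mul(Rational(520, 3), -16) = Rational(-8320, 3)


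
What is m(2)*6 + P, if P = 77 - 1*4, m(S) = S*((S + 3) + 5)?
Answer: 193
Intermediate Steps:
m(S) = S*(8 + S) (m(S) = S*((3 + S) + 5) = S*(8 + S))
P = 73 (P = 77 - 4 = 73)
m(2)*6 + P = (2*(8 + 2))*6 + 73 = (2*10)*6 + 73 = 20*6 + 73 = 120 + 73 = 193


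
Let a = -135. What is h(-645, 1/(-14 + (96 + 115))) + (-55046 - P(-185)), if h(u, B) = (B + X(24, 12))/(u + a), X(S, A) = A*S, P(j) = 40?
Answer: -8464571497/153660 ≈ -55086.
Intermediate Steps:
h(u, B) = (288 + B)/(-135 + u) (h(u, B) = (B + 12*24)/(u - 135) = (B + 288)/(-135 + u) = (288 + B)/(-135 + u))
h(-645, 1/(-14 + (96 + 115))) + (-55046 - P(-185)) = (288 + 1/(-14 + (96 + 115)))/(-135 - 645) + (-55046 - 1*40) = (288 + 1/(-14 + 211))/(-780) + (-55046 - 40) = -(288 + 1/197)/780 - 55086 = -1/780*56737/197 - 55086 = -56737/153660 - 55086 = -8464571497/153660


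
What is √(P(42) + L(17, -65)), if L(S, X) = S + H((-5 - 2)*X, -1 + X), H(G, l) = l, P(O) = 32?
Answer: I*√17 ≈ 4.1231*I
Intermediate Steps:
L(S, X) = -1 + S + X (L(S, X) = S + (-1 + X) = -1 + S + X)
√(P(42) + L(17, -65)) = √(32 + (-1 + 17 - 65)) = √(32 - 49) = √(-17) = I*√17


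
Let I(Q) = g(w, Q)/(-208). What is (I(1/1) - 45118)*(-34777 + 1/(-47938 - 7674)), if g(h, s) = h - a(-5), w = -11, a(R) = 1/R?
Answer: 9074930528638765/5783648 ≈ 1.5691e+9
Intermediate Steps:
g(h, s) = ⅕ + h (g(h, s) = h - 1/(-5) = h - 1*(-⅕) = h + ⅕ = ⅕ + h)
I(Q) = 27/520 (I(Q) = (⅕ - 11)/(-208) = -54/5*(-1/208) = 27/520)
(I(1/1) - 45118)*(-34777 + 1/(-47938 - 7674)) = (27/520 - 45118)*(-34777 + 1/(-47938 - 7674)) = -23461333*(-34777 + 1/(-55612))/520 = -23461333*(-34777 - 1/55612)/520 = -23461333/520*(-1934018525/55612) = 9074930528638765/5783648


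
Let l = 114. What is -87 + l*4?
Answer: 369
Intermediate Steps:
-87 + l*4 = -87 + 114*4 = -87 + 456 = 369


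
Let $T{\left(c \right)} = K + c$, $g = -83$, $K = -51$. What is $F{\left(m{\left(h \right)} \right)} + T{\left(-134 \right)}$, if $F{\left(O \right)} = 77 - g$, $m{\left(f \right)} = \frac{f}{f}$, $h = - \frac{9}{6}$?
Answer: $-25$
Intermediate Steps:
$h = - \frac{3}{2}$ ($h = \left(-9\right) \frac{1}{6} = - \frac{3}{2} \approx -1.5$)
$m{\left(f \right)} = 1$
$F{\left(O \right)} = 160$ ($F{\left(O \right)} = 77 - -83 = 77 + 83 = 160$)
$T{\left(c \right)} = -51 + c$
$F{\left(m{\left(h \right)} \right)} + T{\left(-134 \right)} = 160 - 185 = -25$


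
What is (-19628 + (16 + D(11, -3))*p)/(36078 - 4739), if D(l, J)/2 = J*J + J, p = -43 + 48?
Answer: -2784/4477 ≈ -0.62185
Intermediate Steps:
p = 5
D(l, J) = 2*J + 2*J² (D(l, J) = 2*(J*J + J) = 2*(J² + J) = 2*(J + J²) = 2*J + 2*J²)
(-19628 + (16 + D(11, -3))*p)/(36078 - 4739) = (-19628 + (16 + 2*(-3)*(1 - 3))*5)/(36078 - 4739) = (-19628 + (16 + 2*(-3)*(-2))*5)/31339 = (-19628 + (16 + 12)*5)*(1/31339) = (-19628 + 28*5)*(1/31339) = (-19628 + 140)*(1/31339) = -19488*1/31339 = -2784/4477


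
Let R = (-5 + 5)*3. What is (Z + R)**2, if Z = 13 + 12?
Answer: 625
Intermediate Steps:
Z = 25
R = 0 (R = 0*3 = 0)
(Z + R)**2 = (25 + 0)**2 = 25**2 = 625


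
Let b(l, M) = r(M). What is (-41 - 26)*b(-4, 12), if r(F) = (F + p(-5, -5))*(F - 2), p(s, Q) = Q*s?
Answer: -24790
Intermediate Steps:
r(F) = (-2 + F)*(25 + F) (r(F) = (F - 5*(-5))*(F - 2) = (F + 25)*(-2 + F) = (25 + F)*(-2 + F) = (-2 + F)*(25 + F))
b(l, M) = -50 + M**2 + 23*M
(-41 - 26)*b(-4, 12) = (-41 - 26)*(-50 + 12**2 + 23*12) = -67*(-50 + 144 + 276) = -67*370 = -24790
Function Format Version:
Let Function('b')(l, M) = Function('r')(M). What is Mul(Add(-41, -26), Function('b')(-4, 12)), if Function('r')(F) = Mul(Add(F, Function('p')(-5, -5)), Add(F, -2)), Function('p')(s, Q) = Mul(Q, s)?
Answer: -24790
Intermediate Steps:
Function('r')(F) = Mul(Add(-2, F), Add(25, F)) (Function('r')(F) = Mul(Add(F, Mul(-5, -5)), Add(F, -2)) = Mul(Add(F, 25), Add(-2, F)) = Mul(Add(25, F), Add(-2, F)) = Mul(Add(-2, F), Add(25, F)))
Function('b')(l, M) = Add(-50, Pow(M, 2), Mul(23, M))
Mul(Add(-41, -26), Function('b')(-4, 12)) = Mul(Add(-41, -26), Add(-50, Pow(12, 2), Mul(23, 12))) = Mul(-67, Add(-50, 144, 276)) = Mul(-67, 370) = -24790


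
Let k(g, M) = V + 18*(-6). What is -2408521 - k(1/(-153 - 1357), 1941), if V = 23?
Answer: -2408436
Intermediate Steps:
k(g, M) = -85 (k(g, M) = 23 + 18*(-6) = 23 - 108 = -85)
-2408521 - k(1/(-153 - 1357), 1941) = -2408521 - 1*(-85) = -2408521 + 85 = -2408436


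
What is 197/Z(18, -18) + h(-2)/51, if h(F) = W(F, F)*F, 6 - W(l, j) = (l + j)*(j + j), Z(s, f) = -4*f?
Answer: 3829/1224 ≈ 3.1283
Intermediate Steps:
W(l, j) = 6 - 2*j*(j + l) (W(l, j) = 6 - (l + j)*(j + j) = 6 - (j + l)*2*j = 6 - 2*j*(j + l))
h(F) = F*(6 - 4*F²) (h(F) = (6 - 2*F² - 2*F*F)*F = (6 - 2*F² - 2*F²)*F = (6 - 4*F²)*F = F*(6 - 4*F²))
197/Z(18, -18) + h(-2)/51 = 197/((-4*(-18))) + (-4*(-2)³ + 6*(-2))/51 = 197/72 + (-4*(-8) - 12)*(1/51) = 197*(1/72) + (32 - 12)*(1/51) = 197/72 + 20*(1/51) = 197/72 + 20/51 = 3829/1224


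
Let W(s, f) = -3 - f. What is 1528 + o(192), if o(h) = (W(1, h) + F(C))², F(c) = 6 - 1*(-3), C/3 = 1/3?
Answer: 36124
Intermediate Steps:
C = 1 (C = 3/3 = 3*(⅓) = 1)
F(c) = 9 (F(c) = 6 + 3 = 9)
o(h) = (6 - h)² (o(h) = ((-3 - h) + 9)² = (6 - h)²)
1528 + o(192) = 1528 + (-6 + 192)² = 1528 + 186² = 1528 + 34596 = 36124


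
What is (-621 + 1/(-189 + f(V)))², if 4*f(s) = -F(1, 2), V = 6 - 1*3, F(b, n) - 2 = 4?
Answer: 55980979609/145161 ≈ 3.8565e+5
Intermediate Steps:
F(b, n) = 6 (F(b, n) = 2 + 4 = 6)
V = 3 (V = 6 - 3 = 3)
f(s) = -3/2 (f(s) = (-1*6)/4 = (¼)*(-6) = -3/2)
(-621 + 1/(-189 + f(V)))² = (-621 + 1/(-189 - 3/2))² = (-621 + 1/(-381/2))² = (-621 - 2/381)² = (-236603/381)² = 55980979609/145161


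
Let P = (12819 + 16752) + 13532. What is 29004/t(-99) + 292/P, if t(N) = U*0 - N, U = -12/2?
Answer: 416729440/1422399 ≈ 292.98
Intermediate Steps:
U = -6 (U = -12*½ = -6)
t(N) = -N (t(N) = -6*0 - N = 0 - N = -N)
P = 43103 (P = 29571 + 13532 = 43103)
29004/t(-99) + 292/P = 29004/((-1*(-99))) + 292/43103 = 29004/99 + 292*(1/43103) = 29004*(1/99) + 292/43103 = 9668/33 + 292/43103 = 416729440/1422399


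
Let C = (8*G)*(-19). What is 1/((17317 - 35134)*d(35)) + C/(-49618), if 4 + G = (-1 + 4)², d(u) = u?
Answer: 236941291/15470768355 ≈ 0.015315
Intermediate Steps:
G = 5 (G = -4 + (-1 + 4)² = -4 + 3² = -4 + 9 = 5)
C = -760 (C = (8*5)*(-19) = 40*(-19) = -760)
1/((17317 - 35134)*d(35)) + C/(-49618) = 1/((17317 - 35134)*35) - 760/(-49618) = (1/35)/(-17817) - 760*(-1/49618) = -1/17817*1/35 + 380/24809 = -1/623595 + 380/24809 = 236941291/15470768355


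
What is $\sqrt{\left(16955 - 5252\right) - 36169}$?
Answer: $i \sqrt{24466} \approx 156.42 i$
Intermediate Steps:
$\sqrt{\left(16955 - 5252\right) - 36169} = \sqrt{11703 - 36169} = \sqrt{-24466} = i \sqrt{24466}$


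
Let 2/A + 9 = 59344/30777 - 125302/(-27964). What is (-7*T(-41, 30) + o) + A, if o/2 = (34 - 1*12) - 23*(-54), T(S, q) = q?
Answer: 2583613134110/1114958491 ≈ 2317.2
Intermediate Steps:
o = 2528 (o = 2*((34 - 1*12) - 23*(-54)) = 2*((34 - 12) + 1242) = 2*(22 + 1242) = 2*1264 = 2528)
A = -860648028/1114958491 (A = 2/(-9 + (59344/30777 - 125302/(-27964))) = 2/(-9 + (59344*(1/30777) - 125302*(-1/27964))) = 2/(-9 + (59344/30777 + 62651/13982)) = 2/(-9 + 2757957635/430324014) = 2/(-1114958491/430324014) = 2*(-430324014/1114958491) = -860648028/1114958491 ≈ -0.77191)
(-7*T(-41, 30) + o) + A = (-7*30 + 2528) - 860648028/1114958491 = (-210 + 2528) - 860648028/1114958491 = 2318 - 860648028/1114958491 = 2583613134110/1114958491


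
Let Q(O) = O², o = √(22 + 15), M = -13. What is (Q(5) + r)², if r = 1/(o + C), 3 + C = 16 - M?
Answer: 256032038/408321 - 32002*√37/408321 ≈ 626.56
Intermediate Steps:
o = √37 ≈ 6.0828
C = 26 (C = -3 + (16 - 1*(-13)) = -3 + (16 + 13) = -3 + 29 = 26)
r = 1/(26 + √37) (r = 1/(√37 + 26) = 1/(26 + √37) ≈ 0.031169)
(Q(5) + r)² = (5² + (26/639 - √37/639))² = (25 + (26/639 - √37/639))² = (16001/639 - √37/639)²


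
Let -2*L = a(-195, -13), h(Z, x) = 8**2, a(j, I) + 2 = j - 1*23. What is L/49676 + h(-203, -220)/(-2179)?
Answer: -133617/4920182 ≈ -0.027157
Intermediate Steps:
a(j, I) = -25 + j (a(j, I) = -2 + (j - 1*23) = -2 + (j - 23) = -2 + (-23 + j) = -25 + j)
h(Z, x) = 64
L = 110 (L = -(-25 - 195)/2 = -1/2*(-220) = 110)
L/49676 + h(-203, -220)/(-2179) = 110/49676 + 64/(-2179) = 110*(1/49676) + 64*(-1/2179) = 5/2258 - 64/2179 = -133617/4920182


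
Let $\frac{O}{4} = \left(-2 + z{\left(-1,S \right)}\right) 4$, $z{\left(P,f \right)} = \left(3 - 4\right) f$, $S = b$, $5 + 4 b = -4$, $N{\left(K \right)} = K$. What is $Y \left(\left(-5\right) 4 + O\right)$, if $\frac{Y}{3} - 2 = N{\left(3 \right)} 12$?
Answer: $-1824$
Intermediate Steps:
$b = - \frac{9}{4}$ ($b = - \frac{5}{4} + \frac{1}{4} \left(-4\right) = - \frac{5}{4} - 1 = - \frac{9}{4} \approx -2.25$)
$S = - \frac{9}{4} \approx -2.25$
$z{\left(P,f \right)} = - f$
$Y = 114$ ($Y = 6 + 3 \cdot 3 \cdot 12 = 6 + 3 \cdot 36 = 6 + 108 = 114$)
$O = 4$ ($O = 4 \left(-2 - - \frac{9}{4}\right) 4 = 4 \left(-2 + \frac{9}{4}\right) 4 = 4 \cdot \frac{1}{4} \cdot 4 = 4 \cdot 1 = 4$)
$Y \left(\left(-5\right) 4 + O\right) = 114 \left(\left(-5\right) 4 + 4\right) = 114 \left(-20 + 4\right) = 114 \left(-16\right) = -1824$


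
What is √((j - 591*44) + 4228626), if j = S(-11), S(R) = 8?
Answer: √4202630 ≈ 2050.0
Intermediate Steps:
j = 8
√((j - 591*44) + 4228626) = √((8 - 591*44) + 4228626) = √((8 - 26004) + 4228626) = √(-25996 + 4228626) = √4202630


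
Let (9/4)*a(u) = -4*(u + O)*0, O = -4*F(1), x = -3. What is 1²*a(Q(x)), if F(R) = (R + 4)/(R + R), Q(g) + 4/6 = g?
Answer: 0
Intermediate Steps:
Q(g) = -⅔ + g
F(R) = (4 + R)/(2*R) (F(R) = (4 + R)/((2*R)) = (4 + R)*(1/(2*R)) = (4 + R)/(2*R))
O = -10 (O = -2*(4 + 1)/1 = -2*5 = -4*5/2 = -10)
a(u) = 0 (a(u) = 4*(-4*(u - 10)*0)/9 = 4*(-4*(-10 + u)*0)/9 = 4*((40 - 4*u)*0)/9 = (4/9)*0 = 0)
1²*a(Q(x)) = 1²*0 = 1*0 = 0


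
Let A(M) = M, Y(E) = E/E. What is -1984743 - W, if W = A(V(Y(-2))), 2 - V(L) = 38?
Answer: -1984707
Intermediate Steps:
Y(E) = 1
V(L) = -36 (V(L) = 2 - 1*38 = 2 - 38 = -36)
W = -36
-1984743 - W = -1984743 - 1*(-36) = -1984743 + 36 = -1984707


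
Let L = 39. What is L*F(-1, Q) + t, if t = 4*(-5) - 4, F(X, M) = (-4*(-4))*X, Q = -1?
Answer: -648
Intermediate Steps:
F(X, M) = 16*X
t = -24 (t = -20 - 4 = -24)
L*F(-1, Q) + t = 39*(16*(-1)) - 24 = 39*(-16) - 24 = -624 - 24 = -648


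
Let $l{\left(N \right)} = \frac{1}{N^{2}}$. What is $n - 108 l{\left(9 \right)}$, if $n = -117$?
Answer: $- \frac{355}{3} \approx -118.33$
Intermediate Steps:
$l{\left(N \right)} = \frac{1}{N^{2}}$
$n - 108 l{\left(9 \right)} = -117 - \frac{108}{81} = -117 - \frac{4}{3} = - \frac{355}{3}$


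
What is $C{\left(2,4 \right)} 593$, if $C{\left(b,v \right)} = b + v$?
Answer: $3558$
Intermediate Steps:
$C{\left(2,4 \right)} 593 = \left(2 + 4\right) 593 = 6 \cdot 593 = 3558$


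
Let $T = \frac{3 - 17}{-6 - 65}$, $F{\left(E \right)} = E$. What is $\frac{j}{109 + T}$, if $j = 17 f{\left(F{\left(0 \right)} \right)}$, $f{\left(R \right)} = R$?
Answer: $0$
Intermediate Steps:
$T = \frac{14}{71}$ ($T = - \frac{14}{-71} = \left(-14\right) \left(- \frac{1}{71}\right) = \frac{14}{71} \approx 0.19718$)
$j = 0$ ($j = 17 \cdot 0 = 0$)
$\frac{j}{109 + T} = \frac{0}{109 + \frac{14}{71}} = \frac{0}{\frac{7753}{71}} = 0 \cdot \frac{71}{7753} = 0$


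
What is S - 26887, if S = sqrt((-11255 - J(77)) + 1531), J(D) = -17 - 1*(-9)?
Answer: -26887 + 2*I*sqrt(2429) ≈ -26887.0 + 98.57*I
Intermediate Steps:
J(D) = -8 (J(D) = -17 + 9 = -8)
S = 2*I*sqrt(2429) (S = sqrt((-11255 - 1*(-8)) + 1531) = sqrt((-11255 + 8) + 1531) = sqrt(-11247 + 1531) = sqrt(-9716) = 2*I*sqrt(2429) ≈ 98.57*I)
S - 26887 = 2*I*sqrt(2429) - 26887 = -26887 + 2*I*sqrt(2429)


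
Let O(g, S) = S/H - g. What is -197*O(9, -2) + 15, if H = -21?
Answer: 37154/21 ≈ 1769.2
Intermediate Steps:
O(g, S) = -g - S/21 (O(g, S) = S/(-21) - g = S*(-1/21) - g = -S/21 - g = -g - S/21)
-197*O(9, -2) + 15 = -197*(-1*9 - 1/21*(-2)) + 15 = -197*(-9 + 2/21) + 15 = -197*(-187/21) + 15 = 36839/21 + 15 = 37154/21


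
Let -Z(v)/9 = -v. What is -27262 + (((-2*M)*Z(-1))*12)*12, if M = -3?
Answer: -35038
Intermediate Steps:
Z(v) = 9*v (Z(v) = -(-9)*v = 9*v)
-27262 + (((-2*M)*Z(-1))*12)*12 = -27262 + (((-2*(-3))*(9*(-1)))*12)*12 = -27262 + ((6*(-9))*12)*12 = -27262 - 54*12*12 = -27262 - 648*12 = -27262 - 7776 = -35038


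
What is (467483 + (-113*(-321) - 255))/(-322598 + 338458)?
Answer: 503501/15860 ≈ 31.747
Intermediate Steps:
(467483 + (-113*(-321) - 255))/(-322598 + 338458) = (467483 + (36273 - 255))/15860 = (467483 + 36018)*(1/15860) = 503501*(1/15860) = 503501/15860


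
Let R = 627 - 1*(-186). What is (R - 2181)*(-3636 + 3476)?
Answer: 218880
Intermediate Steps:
R = 813 (R = 627 + 186 = 813)
(R - 2181)*(-3636 + 3476) = (813 - 2181)*(-3636 + 3476) = -1368*(-160) = 218880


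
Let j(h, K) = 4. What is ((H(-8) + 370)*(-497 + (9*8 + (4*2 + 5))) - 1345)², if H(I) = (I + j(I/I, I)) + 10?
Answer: 24416250049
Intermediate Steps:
H(I) = 14 + I (H(I) = (I + 4) + 10 = (4 + I) + 10 = 14 + I)
((H(-8) + 370)*(-497 + (9*8 + (4*2 + 5))) - 1345)² = (((14 - 8) + 370)*(-497 + (9*8 + (4*2 + 5))) - 1345)² = ((6 + 370)*(-497 + (72 + (8 + 5))) - 1345)² = (376*(-497 + (72 + 13)) - 1345)² = (376*(-497 + 85) - 1345)² = (376*(-412) - 1345)² = (-154912 - 1345)² = (-156257)² = 24416250049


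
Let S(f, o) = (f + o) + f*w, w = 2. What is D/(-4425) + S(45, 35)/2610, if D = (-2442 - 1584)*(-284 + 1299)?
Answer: 71108201/76995 ≈ 923.54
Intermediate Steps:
D = -4086390 (D = -4026*1015 = -4086390)
S(f, o) = o + 3*f (S(f, o) = (f + o) + f*2 = (f + o) + 2*f = o + 3*f)
D/(-4425) + S(45, 35)/2610 = -4086390/(-4425) + (35 + 3*45)/2610 = -4086390*(-1/4425) + (35 + 135)*(1/2610) = 272426/295 + 170*(1/2610) = 272426/295 + 17/261 = 71108201/76995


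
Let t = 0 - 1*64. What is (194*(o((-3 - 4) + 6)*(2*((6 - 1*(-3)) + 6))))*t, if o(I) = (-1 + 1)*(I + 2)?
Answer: 0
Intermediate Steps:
o(I) = 0 (o(I) = 0*(2 + I) = 0)
t = -64 (t = 0 - 64 = -64)
(194*(o((-3 - 4) + 6)*(2*((6 - 1*(-3)) + 6))))*t = (194*(0*(2*((6 - 1*(-3)) + 6))))*(-64) = (194*(0*(2*((6 + 3) + 6))))*(-64) = (194*(0*(2*(9 + 6))))*(-64) = (194*(0*(2*15)))*(-64) = (194*(0*30))*(-64) = (194*0)*(-64) = 0*(-64) = 0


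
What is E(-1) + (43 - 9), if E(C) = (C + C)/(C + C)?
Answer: 35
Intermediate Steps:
E(C) = 1 (E(C) = (2*C)/((2*C)) = (2*C)*(1/(2*C)) = 1)
E(-1) + (43 - 9) = 1 + (43 - 9) = 1 + 34 = 35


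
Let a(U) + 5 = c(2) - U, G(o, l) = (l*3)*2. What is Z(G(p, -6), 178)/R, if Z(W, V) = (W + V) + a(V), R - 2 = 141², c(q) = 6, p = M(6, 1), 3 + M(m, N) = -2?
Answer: -35/19883 ≈ -0.0017603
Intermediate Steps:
M(m, N) = -5 (M(m, N) = -3 - 2 = -5)
p = -5
G(o, l) = 6*l (G(o, l) = (3*l)*2 = 6*l)
a(U) = 1 - U (a(U) = -5 + (6 - U) = 1 - U)
R = 19883 (R = 2 + 141² = 2 + 19881 = 19883)
Z(W, V) = 1 + W (Z(W, V) = (W + V) + (1 - V) = (V + W) + (1 - V) = 1 + W)
Z(G(p, -6), 178)/R = (1 + 6*(-6))/19883 = (1 - 36)*(1/19883) = -35*1/19883 = -35/19883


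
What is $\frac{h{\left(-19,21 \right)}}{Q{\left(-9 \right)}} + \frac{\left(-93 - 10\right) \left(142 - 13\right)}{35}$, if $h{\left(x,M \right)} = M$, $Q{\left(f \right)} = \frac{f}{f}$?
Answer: $- \frac{12552}{35} \approx -358.63$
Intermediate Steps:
$Q{\left(f \right)} = 1$
$\frac{h{\left(-19,21 \right)}}{Q{\left(-9 \right)}} + \frac{\left(-93 - 10\right) \left(142 - 13\right)}{35} = \frac{21}{1} + \frac{\left(-93 - 10\right) \left(142 - 13\right)}{35} = 21 \cdot 1 + \left(-103\right) 129 \cdot \frac{1}{35} = 21 - \frac{13287}{35} = - \frac{12552}{35}$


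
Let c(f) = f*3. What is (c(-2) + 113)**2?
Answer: 11449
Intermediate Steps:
c(f) = 3*f
(c(-2) + 113)**2 = (3*(-2) + 113)**2 = (-6 + 113)**2 = 107**2 = 11449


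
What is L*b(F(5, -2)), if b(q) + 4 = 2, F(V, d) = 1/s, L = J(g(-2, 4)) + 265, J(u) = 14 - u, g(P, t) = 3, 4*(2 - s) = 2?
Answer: -552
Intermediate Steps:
s = 3/2 (s = 2 - 1/4*2 = 2 - 1/2 = 3/2 ≈ 1.5000)
L = 276 (L = (14 - 1*3) + 265 = (14 - 3) + 265 = 11 + 265 = 276)
F(V, d) = 2/3 (F(V, d) = 1/(3/2) = 2/3)
b(q) = -2 (b(q) = -4 + 2 = -2)
L*b(F(5, -2)) = 276*(-2) = -552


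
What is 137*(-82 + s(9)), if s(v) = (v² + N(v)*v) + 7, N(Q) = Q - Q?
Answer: 822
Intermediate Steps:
N(Q) = 0
s(v) = 7 + v² (s(v) = (v² + 0*v) + 7 = (v² + 0) + 7 = v² + 7 = 7 + v²)
137*(-82 + s(9)) = 137*(-82 + (7 + 9²)) = 137*(-82 + (7 + 81)) = 137*(-82 + 88) = 137*6 = 822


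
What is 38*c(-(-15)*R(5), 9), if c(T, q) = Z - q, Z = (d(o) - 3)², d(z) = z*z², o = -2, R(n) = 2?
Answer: 4256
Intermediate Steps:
d(z) = z³
Z = 121 (Z = ((-2)³ - 3)² = (-8 - 3)² = (-11)² = 121)
c(T, q) = 121 - q
38*c(-(-15)*R(5), 9) = 38*(121 - 1*9) = 38*(121 - 9) = 38*112 = 4256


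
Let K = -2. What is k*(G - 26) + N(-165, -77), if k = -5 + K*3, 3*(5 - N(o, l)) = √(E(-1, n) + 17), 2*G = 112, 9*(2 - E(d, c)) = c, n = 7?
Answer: -325 - 2*√41/9 ≈ -326.42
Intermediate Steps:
E(d, c) = 2 - c/9
G = 56 (G = (½)*112 = 56)
N(o, l) = 5 - 2*√41/9 (N(o, l) = 5 - √((2 - ⅑*7) + 17)/3 = 5 - √((2 - 7/9) + 17)/3 = 5 - √(11/9 + 17)/3 = 5 - 2*√41/9)
k = -11 (k = -5 - 2*3 = -5 - 6 = -11)
k*(G - 26) + N(-165, -77) = -11*(56 - 26) + (5 - 2*√41/9) = -11*30 + (5 - 2*√41/9) = -330 + (5 - 2*√41/9) = -325 - 2*√41/9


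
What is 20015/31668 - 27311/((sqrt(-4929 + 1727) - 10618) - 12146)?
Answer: 15030033703471/8205224686932 + 27311*I*sqrt(3202)/518202898 ≈ 1.8318 + 0.0029823*I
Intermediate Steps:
20015/31668 - 27311/((sqrt(-4929 + 1727) - 10618) - 12146) = 20015*(1/31668) - 27311/((sqrt(-3202) - 10618) - 12146) = 20015/31668 - 27311/((I*sqrt(3202) - 10618) - 12146) = 20015/31668 - 27311/((-10618 + I*sqrt(3202)) - 12146) = 20015/31668 - 27311/(-22764 + I*sqrt(3202))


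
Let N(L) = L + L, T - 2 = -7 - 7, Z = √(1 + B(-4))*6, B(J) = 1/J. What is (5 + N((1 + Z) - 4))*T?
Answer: 12 - 72*√3 ≈ -112.71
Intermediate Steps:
B(J) = 1/J
Z = 3*√3 (Z = √(1 + 1/(-4))*6 = √(1 - ¼)*6 = √(¾)*6 = (√3/2)*6 = 3*√3 ≈ 5.1962)
T = -12 (T = 2 + (-7 - 7) = 2 - 14 = -12)
N(L) = 2*L
(5 + N((1 + Z) - 4))*T = (5 + 2*((1 + 3*√3) - 4))*(-12) = (5 + 2*(-3 + 3*√3))*(-12) = (5 + (-6 + 6*√3))*(-12) = (-1 + 6*√3)*(-12) = 12 - 72*√3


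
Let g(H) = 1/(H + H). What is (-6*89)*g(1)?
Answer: -267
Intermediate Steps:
g(H) = 1/(2*H)
(-6*89)*g(1) = (-6*89)*((½)/1) = -267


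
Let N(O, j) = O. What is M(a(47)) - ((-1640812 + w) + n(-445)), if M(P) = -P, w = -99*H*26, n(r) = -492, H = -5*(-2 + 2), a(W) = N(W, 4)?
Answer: 1641257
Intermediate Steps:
a(W) = W
H = 0 (H = -5*0 = 0)
w = 0 (w = -99*0*26 = 0*26 = 0)
M(a(47)) - ((-1640812 + w) + n(-445)) = -1*47 - ((-1640812 + 0) - 492) = -47 - (-1640812 - 492) = -47 - 1*(-1641304) = -47 + 1641304 = 1641257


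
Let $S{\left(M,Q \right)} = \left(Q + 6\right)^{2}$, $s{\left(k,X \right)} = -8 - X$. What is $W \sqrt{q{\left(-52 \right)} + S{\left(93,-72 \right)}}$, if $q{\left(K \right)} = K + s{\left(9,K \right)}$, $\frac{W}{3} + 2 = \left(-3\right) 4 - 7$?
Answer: $- 126 \sqrt{1087} \approx -4154.2$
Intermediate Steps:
$S{\left(M,Q \right)} = \left(6 + Q\right)^{2}$
$W = -63$ ($W = -6 + 3 \left(\left(-3\right) 4 - 7\right) = -6 + 3 \left(-12 - 7\right) = -6 + 3 \left(-19\right) = -6 - 57 = -63$)
$q{\left(K \right)} = -8$ ($q{\left(K \right)} = K - \left(8 + K\right) = -8$)
$W \sqrt{q{\left(-52 \right)} + S{\left(93,-72 \right)}} = - 63 \sqrt{-8 + \left(6 - 72\right)^{2}} = - 63 \sqrt{-8 + \left(-66\right)^{2}} = - 63 \sqrt{-8 + 4356} = - 63 \sqrt{4348} = - 63 \cdot 2 \sqrt{1087} = - 126 \sqrt{1087}$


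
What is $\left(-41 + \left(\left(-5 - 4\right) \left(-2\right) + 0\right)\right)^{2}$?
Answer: $529$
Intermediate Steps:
$\left(-41 + \left(\left(-5 - 4\right) \left(-2\right) + 0\right)\right)^{2} = \left(-41 + \left(\left(-9\right) \left(-2\right) + 0\right)\right)^{2} = \left(-41 + \left(18 + 0\right)\right)^{2} = \left(-41 + 18\right)^{2} = \left(-23\right)^{2} = 529$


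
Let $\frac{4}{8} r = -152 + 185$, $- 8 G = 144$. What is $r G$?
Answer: $-1188$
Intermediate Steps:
$G = -18$ ($G = \left(- \frac{1}{8}\right) 144 = -18$)
$r = 66$ ($r = 2 \left(-152 + 185\right) = 2 \cdot 33 = 66$)
$r G = 66 \left(-18\right) = -1188$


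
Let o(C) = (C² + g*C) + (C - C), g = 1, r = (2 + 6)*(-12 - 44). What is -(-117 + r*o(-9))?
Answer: 32373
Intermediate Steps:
r = -448 (r = 8*(-56) = -448)
o(C) = C + C² (o(C) = (C² + 1*C) + (C - C) = (C² + C) + 0 = (C + C²) + 0 = C + C²)
-(-117 + r*o(-9)) = -(-117 - (-4032)*(1 - 9)) = -(-117 - (-4032)*(-8)) = -(-117 - 448*72) = -(-117 - 32256) = -1*(-32373) = 32373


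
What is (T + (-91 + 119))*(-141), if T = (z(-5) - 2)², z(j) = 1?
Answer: -4089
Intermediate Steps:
T = 1 (T = (1 - 2)² = (-1)² = 1)
(T + (-91 + 119))*(-141) = (1 + (-91 + 119))*(-141) = (1 + 28)*(-141) = 29*(-141) = -4089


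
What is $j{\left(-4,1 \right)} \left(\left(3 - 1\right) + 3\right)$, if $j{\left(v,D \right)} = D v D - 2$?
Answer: $-30$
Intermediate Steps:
$j{\left(v,D \right)} = -2 + v D^{2}$ ($j{\left(v,D \right)} = v D^{2} - 2 = -2 + v D^{2}$)
$j{\left(-4,1 \right)} \left(\left(3 - 1\right) + 3\right) = \left(-2 - 4 \cdot 1^{2}\right) \left(\left(3 - 1\right) + 3\right) = \left(-2 - 4\right) \left(2 + 3\right) = \left(-2 - 4\right) 5 = \left(-6\right) 5 = -30$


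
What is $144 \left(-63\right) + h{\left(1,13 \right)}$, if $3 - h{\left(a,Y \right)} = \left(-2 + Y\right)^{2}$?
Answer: $-9190$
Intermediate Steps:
$h{\left(a,Y \right)} = 3 - \left(-2 + Y\right)^{2}$
$144 \left(-63\right) + h{\left(1,13 \right)} = 144 \left(-63\right) + \left(3 - \left(-2 + 13\right)^{2}\right) = -9072 + \left(3 - 11^{2}\right) = -9072 + \left(3 - 121\right) = -9072 - 118 = -9190$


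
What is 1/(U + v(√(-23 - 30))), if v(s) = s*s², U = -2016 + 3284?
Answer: 1268/1756701 + 53*I*√53/1756701 ≈ 0.00072181 + 0.00021964*I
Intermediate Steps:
U = 1268
v(s) = s³
1/(U + v(√(-23 - 30))) = 1/(1268 + (√(-23 - 30))³) = 1/(1268 + (√(-53))³) = 1/(1268 + (I*√53)³) = 1/(1268 - 53*I*√53)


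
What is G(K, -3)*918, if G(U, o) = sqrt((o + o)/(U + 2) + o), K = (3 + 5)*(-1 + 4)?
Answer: 918*I*sqrt(546)/13 ≈ 1650.0*I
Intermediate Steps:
K = 24 (K = 8*3 = 24)
G(U, o) = sqrt(o + 2*o/(2 + U)) (G(U, o) = sqrt((2*o)/(2 + U) + o) = sqrt(2*o/(2 + U) + o) = sqrt(o + 2*o/(2 + U)))
G(K, -3)*918 = sqrt(-3*(4 + 24)/(2 + 24))*918 = sqrt(-3*28/26)*918 = sqrt(-3*1/26*28)*918 = sqrt(-42/13)*918 = (I*sqrt(546)/13)*918 = 918*I*sqrt(546)/13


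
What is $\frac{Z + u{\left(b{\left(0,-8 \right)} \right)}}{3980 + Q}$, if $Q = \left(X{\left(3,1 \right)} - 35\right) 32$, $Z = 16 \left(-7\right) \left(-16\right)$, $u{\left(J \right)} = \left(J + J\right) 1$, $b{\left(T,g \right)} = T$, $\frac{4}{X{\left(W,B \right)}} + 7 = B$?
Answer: $\frac{1344}{2129} \approx 0.63128$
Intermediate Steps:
$X{\left(W,B \right)} = \frac{4}{-7 + B}$
$u{\left(J \right)} = 2 J$ ($u{\left(J \right)} = 2 J 1 = 2 J$)
$Z = 1792$ ($Z = \left(-112\right) \left(-16\right) = 1792$)
$Q = - \frac{3424}{3}$ ($Q = \left(\frac{4}{-7 + 1} - 35\right) 32 = \left(\frac{4}{-6} - 35\right) 32 = \left(4 \left(- \frac{1}{6}\right) - 35\right) 32 = \left(- \frac{2}{3} - 35\right) 32 = \left(- \frac{107}{3}\right) 32 = - \frac{3424}{3} \approx -1141.3$)
$\frac{Z + u{\left(b{\left(0,-8 \right)} \right)}}{3980 + Q} = \frac{1792 + 2 \cdot 0}{3980 - \frac{3424}{3}} = \frac{1792 + 0}{\frac{8516}{3}} = 1792 \cdot \frac{3}{8516} = \frac{1344}{2129}$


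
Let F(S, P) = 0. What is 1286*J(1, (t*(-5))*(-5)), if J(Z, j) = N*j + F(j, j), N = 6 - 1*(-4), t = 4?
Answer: 1286000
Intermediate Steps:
N = 10 (N = 6 + 4 = 10)
J(Z, j) = 10*j (J(Z, j) = 10*j + 0 = 10*j)
1286*J(1, (t*(-5))*(-5)) = 1286*(10*((4*(-5))*(-5))) = 1286*(10*(-20*(-5))) = 1286*(10*100) = 1286*1000 = 1286000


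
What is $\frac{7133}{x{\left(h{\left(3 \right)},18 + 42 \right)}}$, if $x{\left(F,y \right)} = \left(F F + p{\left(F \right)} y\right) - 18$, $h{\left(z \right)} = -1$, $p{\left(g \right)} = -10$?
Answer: $- \frac{7133}{617} \approx -11.561$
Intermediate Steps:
$x{\left(F,y \right)} = -18 + F^{2} - 10 y$ ($x{\left(F,y \right)} = \left(F F - 10 y\right) - 18 = \left(F^{2} - 10 y\right) - 18 = -18 + F^{2} - 10 y$)
$\frac{7133}{x{\left(h{\left(3 \right)},18 + 42 \right)}} = \frac{7133}{-18 + \left(-1\right)^{2} - 10 \left(18 + 42\right)} = \frac{7133}{-18 + 1 - 600} = \frac{7133}{-617} = 7133 \left(- \frac{1}{617}\right) = - \frac{7133}{617}$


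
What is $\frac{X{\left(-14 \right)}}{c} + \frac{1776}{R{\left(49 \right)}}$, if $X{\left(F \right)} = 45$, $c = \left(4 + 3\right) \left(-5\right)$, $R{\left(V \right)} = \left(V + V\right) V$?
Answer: $- \frac{2199}{2401} \approx -0.91587$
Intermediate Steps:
$R{\left(V \right)} = 2 V^{2}$ ($R{\left(V \right)} = 2 V V = 2 V^{2}$)
$c = -35$ ($c = 7 \left(-5\right) = -35$)
$\frac{X{\left(-14 \right)}}{c} + \frac{1776}{R{\left(49 \right)}} = \frac{45}{-35} + \frac{1776}{2 \cdot 49^{2}} = 45 \left(- \frac{1}{35}\right) + \frac{1776}{2 \cdot 2401} = - \frac{9}{7} + \frac{1776}{4802} = - \frac{9}{7} + 1776 \cdot \frac{1}{4802} = - \frac{9}{7} + \frac{888}{2401} = - \frac{2199}{2401}$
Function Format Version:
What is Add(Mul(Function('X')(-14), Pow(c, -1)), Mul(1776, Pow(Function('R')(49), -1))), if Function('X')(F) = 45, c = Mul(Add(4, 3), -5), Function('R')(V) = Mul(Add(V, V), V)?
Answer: Rational(-2199, 2401) ≈ -0.91587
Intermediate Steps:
Function('R')(V) = Mul(2, Pow(V, 2)) (Function('R')(V) = Mul(Mul(2, V), V) = Mul(2, Pow(V, 2)))
c = -35 (c = Mul(7, -5) = -35)
Add(Mul(Function('X')(-14), Pow(c, -1)), Mul(1776, Pow(Function('R')(49), -1))) = Add(Mul(45, Pow(-35, -1)), Mul(1776, Pow(Mul(2, Pow(49, 2)), -1))) = Add(Mul(45, Rational(-1, 35)), Mul(1776, Pow(Mul(2, 2401), -1))) = Add(Rational(-9, 7), Mul(1776, Pow(4802, -1))) = Add(Rational(-9, 7), Mul(1776, Rational(1, 4802))) = Add(Rational(-9, 7), Rational(888, 2401)) = Rational(-2199, 2401)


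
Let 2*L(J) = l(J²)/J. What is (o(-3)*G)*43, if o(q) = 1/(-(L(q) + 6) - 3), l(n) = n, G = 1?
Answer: -86/15 ≈ -5.7333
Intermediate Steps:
L(J) = J/2 (L(J) = (J²/J)/2 = J/2)
o(q) = 1/(-9 - q/2) (o(q) = 1/(-(q/2 + 6) - 3) = 1/(-(6 + q/2) - 3) = 1/((-6 - q/2) - 3) = 1/(-9 - q/2))
(o(-3)*G)*43 = (-2/(18 - 3)*1)*43 = (-2/15*1)*43 = (-2*1/15*1)*43 = -2/15*1*43 = -2/15*43 = -86/15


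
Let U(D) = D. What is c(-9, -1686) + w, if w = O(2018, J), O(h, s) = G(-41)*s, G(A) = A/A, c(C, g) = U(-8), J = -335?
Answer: -343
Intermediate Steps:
c(C, g) = -8
G(A) = 1
O(h, s) = s (O(h, s) = 1*s = s)
w = -335
c(-9, -1686) + w = -8 - 335 = -343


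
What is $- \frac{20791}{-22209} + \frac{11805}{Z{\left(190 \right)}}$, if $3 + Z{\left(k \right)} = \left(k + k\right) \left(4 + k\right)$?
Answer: $\frac{1794827392}{1637180853} \approx 1.0963$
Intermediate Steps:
$Z{\left(k \right)} = -3 + 2 k \left(4 + k\right)$ ($Z{\left(k \right)} = -3 + \left(k + k\right) \left(4 + k\right) = -3 + 2 k \left(4 + k\right)$)
$- \frac{20791}{-22209} + \frac{11805}{Z{\left(190 \right)}} = - \frac{20791}{-22209} + \frac{11805}{-3 + 2 \cdot 190^{2} + 8 \cdot 190} = \left(-20791\right) \left(- \frac{1}{22209}\right) + \frac{11805}{-3 + 2 \cdot 36100 + 1520} = \frac{20791}{22209} + \frac{11805}{-3 + 72200 + 1520} = \frac{20791}{22209} + \frac{11805}{73717} = \frac{1794827392}{1637180853}$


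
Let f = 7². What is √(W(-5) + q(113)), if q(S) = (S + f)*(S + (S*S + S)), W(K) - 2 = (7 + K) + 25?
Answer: √2105219 ≈ 1450.9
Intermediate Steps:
W(K) = 34 + K (W(K) = 2 + ((7 + K) + 25) = 2 + (32 + K) = 34 + K)
f = 49
q(S) = (49 + S)*(S² + 2*S) (q(S) = (S + 49)*(S + (S*S + S)) = (49 + S)*(S + (S² + S)) = (49 + S)*(S + (S + S²)) = (49 + S)*(S² + 2*S))
√(W(-5) + q(113)) = √((34 - 5) + 113*(98 + 113² + 51*113)) = √(29 + 113*(98 + 12769 + 5763)) = √(29 + 113*18630) = √(29 + 2105190) = √2105219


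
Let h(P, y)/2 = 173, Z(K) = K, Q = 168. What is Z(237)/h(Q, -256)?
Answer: 237/346 ≈ 0.68497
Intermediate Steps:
h(P, y) = 346 (h(P, y) = 2*173 = 346)
Z(237)/h(Q, -256) = 237/346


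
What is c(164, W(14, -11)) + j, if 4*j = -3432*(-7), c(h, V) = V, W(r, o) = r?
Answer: 6020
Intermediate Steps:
j = 6006 (j = (-3432*(-7))/4 = (¼)*24024 = 6006)
c(164, W(14, -11)) + j = 14 + 6006 = 6020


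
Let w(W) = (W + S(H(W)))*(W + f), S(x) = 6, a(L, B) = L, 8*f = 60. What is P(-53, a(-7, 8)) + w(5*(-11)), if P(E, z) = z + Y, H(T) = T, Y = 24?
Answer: 4689/2 ≈ 2344.5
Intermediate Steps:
f = 15/2 (f = (⅛)*60 = 15/2 ≈ 7.5000)
P(E, z) = 24 + z (P(E, z) = z + 24 = 24 + z)
w(W) = (6 + W)*(15/2 + W) (w(W) = (W + 6)*(W + 15/2) = (6 + W)*(15/2 + W))
P(-53, a(-7, 8)) + w(5*(-11)) = (24 - 7) + (45 + (5*(-11))² + 27*(5*(-11))/2) = 17 + (45 + (-55)² + (27/2)*(-55)) = 17 + (45 + 3025 - 1485/2) = 17 + 4655/2 = 4689/2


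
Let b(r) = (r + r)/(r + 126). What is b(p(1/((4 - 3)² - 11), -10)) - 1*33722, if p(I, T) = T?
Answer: -977943/29 ≈ -33722.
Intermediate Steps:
b(r) = 2*r/(126 + r) (b(r) = (2*r)/(126 + r) = 2*r/(126 + r))
b(p(1/((4 - 3)² - 11), -10)) - 1*33722 = 2*(-10)/(126 - 10) - 1*33722 = 2*(-10)/116 - 33722 = 2*(-10)*(1/116) - 33722 = -5/29 - 33722 = -977943/29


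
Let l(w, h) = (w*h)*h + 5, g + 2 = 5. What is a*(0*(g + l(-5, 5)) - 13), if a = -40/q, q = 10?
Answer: 52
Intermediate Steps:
g = 3 (g = -2 + 5 = 3)
l(w, h) = 5 + w*h**2 (l(w, h) = (h*w)*h + 5 = w*h**2 + 5 = 5 + w*h**2)
a = -4 (a = -40/10 = -40*1/10 = -4)
a*(0*(g + l(-5, 5)) - 13) = -4*(0*(3 + (5 - 5*5**2)) - 13) = -4*(0*(3 + (5 - 5*25)) - 13) = -4*(0*(3 + (5 - 125)) - 13) = -4*(0*(3 - 120) - 13) = -4*(0*(-117) - 13) = -4*(0 - 13) = -4*(-13) = 52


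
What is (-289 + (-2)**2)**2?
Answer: 81225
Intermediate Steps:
(-289 + (-2)**2)**2 = (-289 + 4)**2 = (-285)**2 = 81225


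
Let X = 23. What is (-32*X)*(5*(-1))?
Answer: 3680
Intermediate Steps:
(-32*X)*(5*(-1)) = (-32*23)*(5*(-1)) = -736*(-5) = 3680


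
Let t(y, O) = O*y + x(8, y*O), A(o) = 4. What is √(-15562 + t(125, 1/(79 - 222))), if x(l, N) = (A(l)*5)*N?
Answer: I*√318602713/143 ≈ 124.82*I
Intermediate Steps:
x(l, N) = 20*N (x(l, N) = (4*5)*N = 20*N)
t(y, O) = 21*O*y (t(y, O) = O*y + 20*(y*O) = O*y + 20*(O*y) = O*y + 20*O*y = 21*O*y)
√(-15562 + t(125, 1/(79 - 222))) = √(-15562 + 21*125/(79 - 222)) = √(-15562 + 21*125/(-143)) = √(-15562 + 21*(-1/143)*125) = √(-15562 - 2625/143) = √(-2227991/143) = I*√318602713/143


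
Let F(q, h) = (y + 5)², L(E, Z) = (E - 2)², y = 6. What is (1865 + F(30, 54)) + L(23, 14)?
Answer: 2427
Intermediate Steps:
L(E, Z) = (-2 + E)²
F(q, h) = 121 (F(q, h) = (6 + 5)² = 11² = 121)
(1865 + F(30, 54)) + L(23, 14) = (1865 + 121) + (-2 + 23)² = 1986 + 21² = 1986 + 441 = 2427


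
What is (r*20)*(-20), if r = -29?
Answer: 11600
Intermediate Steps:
(r*20)*(-20) = -29*20*(-20) = -580*(-20) = 11600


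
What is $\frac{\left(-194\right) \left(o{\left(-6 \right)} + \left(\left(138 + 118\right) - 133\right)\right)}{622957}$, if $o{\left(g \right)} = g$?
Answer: $- \frac{22698}{622957} \approx -0.036436$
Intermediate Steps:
$\frac{\left(-194\right) \left(o{\left(-6 \right)} + \left(\left(138 + 118\right) - 133\right)\right)}{622957} = \frac{\left(-194\right) \left(-6 + \left(\left(138 + 118\right) - 133\right)\right)}{622957} = - 194 \left(-6 + \left(256 - 133\right)\right) \frac{1}{622957} = - 194 \left(-6 + 123\right) \frac{1}{622957} = \left(-194\right) 117 \cdot \frac{1}{622957} = \left(-22698\right) \frac{1}{622957} = - \frac{22698}{622957}$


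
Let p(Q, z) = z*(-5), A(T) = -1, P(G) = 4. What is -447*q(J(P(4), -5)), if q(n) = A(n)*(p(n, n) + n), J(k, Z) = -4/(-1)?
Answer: -7152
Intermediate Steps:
p(Q, z) = -5*z
J(k, Z) = 4 (J(k, Z) = -4*(-1) = 4)
q(n) = 4*n (q(n) = -(-5*n + n) = -(-4)*n = 4*n)
-447*q(J(P(4), -5)) = -1788*4 = -447*16 = -7152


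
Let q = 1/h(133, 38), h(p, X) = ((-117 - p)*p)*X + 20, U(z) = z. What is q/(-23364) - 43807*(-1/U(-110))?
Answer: -11756184599663/29519946720 ≈ -398.25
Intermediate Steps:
h(p, X) = 20 + X*p*(-117 - p) (h(p, X) = (p*(-117 - p))*X + 20 = X*p*(-117 - p) + 20 = 20 + X*p*(-117 - p))
q = -1/1263480 (q = 1/(20 - 1*38*133² - 117*38*133) = 1/(20 - 1*38*17689 - 591318) = 1/(20 - 672182 - 591318) = 1/(-1263480) = -1/1263480 ≈ -7.9147e-7)
q/(-23364) - 43807*(-1/U(-110)) = -1/1263480/(-23364) - 43807/((-1*(-110))) = -1/1263480*(-1/23364) - 43807/110 = 1/29519946720 - 43807*1/110 = 1/29519946720 - 43807/110 = -11756184599663/29519946720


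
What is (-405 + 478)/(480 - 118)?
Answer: 73/362 ≈ 0.20166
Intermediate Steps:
(-405 + 478)/(480 - 118) = 73/362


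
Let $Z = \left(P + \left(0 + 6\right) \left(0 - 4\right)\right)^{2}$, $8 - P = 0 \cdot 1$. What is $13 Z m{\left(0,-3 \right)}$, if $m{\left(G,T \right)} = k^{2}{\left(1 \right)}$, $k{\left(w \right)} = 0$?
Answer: $0$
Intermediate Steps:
$m{\left(G,T \right)} = 0$ ($m{\left(G,T \right)} = 0^{2} = 0$)
$P = 8$ ($P = 8 - 0 \cdot 1 = 8 - 0 = 8 + 0 = 8$)
$Z = 256$ ($Z = \left(8 + \left(0 + 6\right) \left(0 - 4\right)\right)^{2} = \left(8 + 6 \left(-4\right)\right)^{2} = \left(8 - 24\right)^{2} = \left(-16\right)^{2} = 256$)
$13 Z m{\left(0,-3 \right)} = 13 \cdot 256 \cdot 0 = 3328 \cdot 0 = 0$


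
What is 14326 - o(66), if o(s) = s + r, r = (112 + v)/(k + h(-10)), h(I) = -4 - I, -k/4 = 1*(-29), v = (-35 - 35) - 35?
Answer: 1739713/122 ≈ 14260.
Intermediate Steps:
v = -105 (v = -70 - 35 = -105)
k = 116 (k = -4*(-29) = 116)
r = 7/122 (r = (112 - 105)/(116 + (-4 - 1*(-10))) = 7/(116 + (-4 + 10)) = 7/(116 + 6) = 7/122 ≈ 0.057377)
o(s) = 7/122 + s (o(s) = s + 7/122 = 7/122 + s)
14326 - o(66) = 14326 - (7/122 + 66) = 14326 - 1*8059/122 = 14326 - 8059/122 = 1739713/122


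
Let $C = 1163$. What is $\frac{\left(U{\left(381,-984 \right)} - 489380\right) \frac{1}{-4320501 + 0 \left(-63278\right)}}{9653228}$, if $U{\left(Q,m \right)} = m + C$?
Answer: $\frac{163067}{13902260409076} \approx 1.173 \cdot 10^{-8}$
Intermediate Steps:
$U{\left(Q,m \right)} = 1163 + m$ ($U{\left(Q,m \right)} = m + 1163 = 1163 + m$)
$\frac{\left(U{\left(381,-984 \right)} - 489380\right) \frac{1}{-4320501 + 0 \left(-63278\right)}}{9653228} = \frac{\left(\left(1163 - 984\right) - 489380\right) \frac{1}{-4320501 + 0 \left(-63278\right)}}{9653228} = \frac{179 - 489380}{-4320501 + 0} \cdot \frac{1}{9653228} = - \frac{489201}{-4320501} \cdot \frac{1}{9653228} = \left(-489201\right) \left(- \frac{1}{4320501}\right) \frac{1}{9653228} = \frac{163067}{1440167} \cdot \frac{1}{9653228} = \frac{163067}{13902260409076}$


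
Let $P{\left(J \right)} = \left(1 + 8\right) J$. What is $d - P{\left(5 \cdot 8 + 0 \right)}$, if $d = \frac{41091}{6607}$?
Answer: $- \frac{2337429}{6607} \approx -353.78$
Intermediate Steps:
$P{\left(J \right)} = 9 J$
$d = \frac{41091}{6607}$ ($d = 41091 \cdot \frac{1}{6607} = \frac{41091}{6607} \approx 6.2193$)
$d - P{\left(5 \cdot 8 + 0 \right)} = \frac{41091}{6607} - 9 \left(5 \cdot 8 + 0\right) = \frac{41091}{6607} - 9 \left(40 + 0\right) = \frac{41091}{6607} - 9 \cdot 40 = \frac{41091}{6607} - 360 = - \frac{2337429}{6607}$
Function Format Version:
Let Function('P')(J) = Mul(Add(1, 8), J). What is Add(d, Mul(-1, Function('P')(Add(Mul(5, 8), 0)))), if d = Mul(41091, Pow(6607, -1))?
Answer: Rational(-2337429, 6607) ≈ -353.78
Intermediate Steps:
Function('P')(J) = Mul(9, J)
d = Rational(41091, 6607) (d = Mul(41091, Rational(1, 6607)) = Rational(41091, 6607) ≈ 6.2193)
Add(d, Mul(-1, Function('P')(Add(Mul(5, 8), 0)))) = Add(Rational(41091, 6607), Mul(-1, Mul(9, Add(Mul(5, 8), 0)))) = Add(Rational(41091, 6607), Mul(-1, Mul(9, Add(40, 0)))) = Add(Rational(41091, 6607), Mul(-1, Mul(9, 40))) = Add(Rational(41091, 6607), Mul(-1, 360)) = Add(Rational(41091, 6607), -360) = Rational(-2337429, 6607)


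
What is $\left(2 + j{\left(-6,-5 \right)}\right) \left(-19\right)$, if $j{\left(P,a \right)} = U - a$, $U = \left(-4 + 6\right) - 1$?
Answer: $-152$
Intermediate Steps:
$U = 1$ ($U = 2 - 1 = 1$)
$j{\left(P,a \right)} = 1 - a$
$\left(2 + j{\left(-6,-5 \right)}\right) \left(-19\right) = \left(2 + \left(1 - -5\right)\right) \left(-19\right) = \left(2 + \left(1 + 5\right)\right) \left(-19\right) = \left(2 + 6\right) \left(-19\right) = 8 \left(-19\right) = -152$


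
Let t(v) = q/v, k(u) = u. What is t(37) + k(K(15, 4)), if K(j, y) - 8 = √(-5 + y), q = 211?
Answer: 507/37 + I ≈ 13.703 + 1.0*I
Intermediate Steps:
K(j, y) = 8 + √(-5 + y)
t(v) = 211/v
t(37) + k(K(15, 4)) = 211/37 + (8 + √(-5 + 4)) = 211*(1/37) + (8 + √(-1)) = 211/37 + (8 + I) = 507/37 + I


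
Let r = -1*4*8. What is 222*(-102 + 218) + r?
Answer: 25720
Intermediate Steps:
r = -32 (r = -4*8 = -32)
222*(-102 + 218) + r = 222*(-102 + 218) - 32 = 222*116 - 32 = 25752 - 32 = 25720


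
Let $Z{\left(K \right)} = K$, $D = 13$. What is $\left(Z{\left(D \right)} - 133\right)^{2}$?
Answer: $14400$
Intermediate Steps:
$\left(Z{\left(D \right)} - 133\right)^{2} = \left(13 - 133\right)^{2} = \left(-120\right)^{2} = 14400$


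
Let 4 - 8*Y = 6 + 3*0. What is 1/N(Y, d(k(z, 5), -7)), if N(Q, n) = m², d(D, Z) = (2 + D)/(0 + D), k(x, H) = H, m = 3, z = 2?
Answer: ⅑ ≈ 0.11111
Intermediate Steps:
Y = -¼ (Y = ½ - (6 + 3*0)/8 = ½ - (6 + 0)/8 = ½ - ⅛*6 = ½ - ¾ = -¼ ≈ -0.25000)
d(D, Z) = (2 + D)/D
N(Q, n) = 9 (N(Q, n) = 3² = 9)
1/N(Y, d(k(z, 5), -7)) = 1/9 = ⅑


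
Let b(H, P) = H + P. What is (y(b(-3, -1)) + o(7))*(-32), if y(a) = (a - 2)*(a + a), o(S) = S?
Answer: -1760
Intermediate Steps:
y(a) = 2*a*(-2 + a) (y(a) = (-2 + a)*(2*a) = 2*a*(-2 + a))
(y(b(-3, -1)) + o(7))*(-32) = (2*(-3 - 1)*(-2 + (-3 - 1)) + 7)*(-32) = (2*(-4)*(-2 - 4) + 7)*(-32) = (2*(-4)*(-6) + 7)*(-32) = (48 + 7)*(-32) = 55*(-32) = -1760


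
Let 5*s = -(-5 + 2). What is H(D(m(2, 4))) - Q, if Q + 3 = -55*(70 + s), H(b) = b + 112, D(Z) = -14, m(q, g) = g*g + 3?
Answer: 3984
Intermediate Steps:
m(q, g) = 3 + g² (m(q, g) = g² + 3 = 3 + g²)
s = ⅗ (s = (-(-5 + 2))/5 = (-1*(-3))/5 = (⅕)*3 = ⅗ ≈ 0.60000)
H(b) = 112 + b
Q = -3886 (Q = -3 - 55*(70 + ⅗) = -3 - 55*353/5 = -3 - 3883 = -3886)
H(D(m(2, 4))) - Q = (112 - 14) - 1*(-3886) = 98 + 3886 = 3984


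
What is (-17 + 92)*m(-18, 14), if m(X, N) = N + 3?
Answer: 1275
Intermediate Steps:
m(X, N) = 3 + N
(-17 + 92)*m(-18, 14) = (-17 + 92)*(3 + 14) = 75*17 = 1275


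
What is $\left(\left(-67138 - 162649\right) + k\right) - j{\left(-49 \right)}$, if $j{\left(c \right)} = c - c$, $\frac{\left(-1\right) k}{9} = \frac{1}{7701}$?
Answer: $- \frac{589863232}{2567} \approx -2.2979 \cdot 10^{5}$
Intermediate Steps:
$k = - \frac{3}{2567}$ ($k = - \frac{9}{7701} = \left(-9\right) \frac{1}{7701} = - \frac{3}{2567} \approx -0.0011687$)
$j{\left(c \right)} = 0$
$\left(\left(-67138 - 162649\right) + k\right) - j{\left(-49 \right)} = \left(\left(-67138 - 162649\right) - \frac{3}{2567}\right) - 0 = \left(-229787 - \frac{3}{2567}\right) + 0 = - \frac{589863232}{2567} + 0 = - \frac{589863232}{2567}$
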